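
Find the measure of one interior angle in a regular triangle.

Each interior angle of a regular n-gon is (n - 2) * 180 / n.
For n = 3: (3 - 2) * 180 / 3 = 180/3 = 60 degrees.

60 degrees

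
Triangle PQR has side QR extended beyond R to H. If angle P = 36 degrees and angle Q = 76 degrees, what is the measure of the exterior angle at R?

By the exterior angle theorem, an exterior angle of a triangle equals the sum of the two remote interior angles.
Exterior angle = angle P + angle Q
Exterior angle = 36 + 76 = 112 degrees

112 degrees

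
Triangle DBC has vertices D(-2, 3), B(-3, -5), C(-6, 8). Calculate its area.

The Shoelace formula computes the area from vertex coordinates by summing cross products.
For vertices (-2,3), (-3,-5), (-6,8):
Signed sum = -2*-5 - -3*3 + -3*8 - -6*-5 + -6*3 - -2*8
= 19 + -54 + -2 = -37
Area = (1/2)|-37| = 37/2.

37/2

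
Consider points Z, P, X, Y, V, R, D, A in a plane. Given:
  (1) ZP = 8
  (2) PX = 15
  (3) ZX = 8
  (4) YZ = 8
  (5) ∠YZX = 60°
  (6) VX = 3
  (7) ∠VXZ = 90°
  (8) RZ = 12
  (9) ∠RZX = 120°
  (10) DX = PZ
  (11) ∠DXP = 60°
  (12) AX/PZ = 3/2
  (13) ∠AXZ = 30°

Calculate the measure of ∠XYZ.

Step 1: By the law of cosines on triangle YZX: YX² = 8² + 8² − 2·8·8·cos(60°) = 64, so YX = 8.
Step 2: By the inverse law of cosines on triangle XYZ: cos(∠XYZ) = (8² + 8² − 8²) / (2·8·8) = 64/128 = 0.5, so ∠XYZ = 60°.

Therefore, the measure of angle ∠XYZ = 60°.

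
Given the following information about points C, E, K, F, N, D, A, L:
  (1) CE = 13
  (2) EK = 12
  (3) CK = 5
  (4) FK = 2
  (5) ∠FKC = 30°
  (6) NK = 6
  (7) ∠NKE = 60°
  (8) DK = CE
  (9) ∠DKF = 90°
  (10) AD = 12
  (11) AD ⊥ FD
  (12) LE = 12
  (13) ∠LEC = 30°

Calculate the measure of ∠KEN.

Step 1: By the law of cosines on triangle EKN: EN² = 12² + 6² − 2·12·6·cos(60°) = 108, so EN = 6·√3.
Step 2: By the inverse law of cosines on triangle KEN: cos(∠KEN) = (12² + (6·√3)² − 6²) / (2·12·6·√3) = 216/249.42 = 0.866, so ∠KEN = 30°.

Therefore, the measure of angle ∠KEN = 30°.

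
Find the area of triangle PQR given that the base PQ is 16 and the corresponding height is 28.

Area = (1/2) * base * height
Area = (1/2) * 16 * 28
Area = 224

224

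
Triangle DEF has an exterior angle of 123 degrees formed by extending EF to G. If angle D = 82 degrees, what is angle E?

angle E = 123 - 82 = 41 degrees (exterior angle theorem).

41 degrees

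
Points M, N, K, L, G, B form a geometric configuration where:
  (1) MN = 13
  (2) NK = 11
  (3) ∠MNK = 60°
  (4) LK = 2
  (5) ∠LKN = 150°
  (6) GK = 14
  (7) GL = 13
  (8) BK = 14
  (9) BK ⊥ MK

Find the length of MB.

Step 1: By the law of cosines on triangle KNM: KM² = 11² + 13² − 2·11·13·cos(60°) = 147, so KM = 7·√3.
Step 2: By the law of cosines on triangle MKB: MB² = (7·√3)² + 14² − 2·7·√3·14·cos(90°) = 343, so MB = 7·√7.

Therefore, the length of MB = 7·√7.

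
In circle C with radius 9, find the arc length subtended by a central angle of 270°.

Arc length = 2π(9)(3/4) = 27*pi/2

27*pi/2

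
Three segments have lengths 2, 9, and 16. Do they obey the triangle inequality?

Check the triangle inequality: 2 + 9 = 11 ≤ 16.
Since the sum of two sides does not exceed the third, no triangle can be formed.

No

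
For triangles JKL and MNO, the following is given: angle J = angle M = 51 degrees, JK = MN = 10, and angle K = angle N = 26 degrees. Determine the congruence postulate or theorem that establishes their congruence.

The given information matches ASA: Two pairs of corresponding angles and the included side are equal (Angle-Side-Angle).

ASA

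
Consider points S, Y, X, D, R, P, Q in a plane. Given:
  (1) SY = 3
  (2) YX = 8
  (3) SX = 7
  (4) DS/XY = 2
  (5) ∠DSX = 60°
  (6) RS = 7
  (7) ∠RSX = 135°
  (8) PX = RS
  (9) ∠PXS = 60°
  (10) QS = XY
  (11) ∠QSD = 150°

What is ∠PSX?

From the given relations: PX = RS = 7.
Step 1: By the law of cosines on triangle SXP: SP² = 7² + 7² − 2·7·7·cos(60°) = 49, so SP = 7.
Step 2: By the inverse law of cosines on triangle PSX: cos(∠PSX) = (7² + 7² − 7²) / (2·7·7) = 49/98 = 0.5, so ∠PSX = 60°.

Therefore, the measure of angle ∠PSX = 60°.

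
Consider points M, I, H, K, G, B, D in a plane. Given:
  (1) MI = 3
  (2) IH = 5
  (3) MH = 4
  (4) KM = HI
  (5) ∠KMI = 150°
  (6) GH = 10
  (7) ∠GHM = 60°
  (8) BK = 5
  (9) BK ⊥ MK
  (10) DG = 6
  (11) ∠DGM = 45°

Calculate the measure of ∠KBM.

From the given relations: KM = HI = 5.
Step 1: By the law of cosines on triangle BKM: BM² = 5² + 5² − 2·5·5·cos(90°) = 50, so BM = 5·√2.
Step 2: By the inverse law of cosines on triangle KBM: cos(∠KBM) = (5² + (5·√2)² − 5²) / (2·5·5·√2) = 50/70.71 = 0.7071, so ∠KBM = 45°.

Therefore, the measure of angle ∠KBM = 45°.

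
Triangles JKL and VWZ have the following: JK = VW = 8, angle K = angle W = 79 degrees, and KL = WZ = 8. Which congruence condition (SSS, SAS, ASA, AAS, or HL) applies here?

The given information provides:
JK = VW = 8, angle K = angle W = 79 degrees, and KL = WZ = 8
This matches the SAS congruence theorem.
Two pairs of corresponding sides and the included angle are equal (Side-Angle-Side).

SAS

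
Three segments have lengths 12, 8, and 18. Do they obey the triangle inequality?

For three segments to close into a triangle, no single side can be as long as the other two combined.
The longest side is 18, and 8 + 12 = 20 > 18.
A triangle can be formed.

Yes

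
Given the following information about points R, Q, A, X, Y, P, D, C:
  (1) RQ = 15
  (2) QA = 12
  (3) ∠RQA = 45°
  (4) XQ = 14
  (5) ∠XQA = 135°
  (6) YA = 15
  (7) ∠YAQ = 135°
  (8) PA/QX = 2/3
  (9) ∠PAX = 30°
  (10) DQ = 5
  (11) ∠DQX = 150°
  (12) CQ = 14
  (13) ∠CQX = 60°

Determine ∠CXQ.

Step 1: By the law of cosines on triangle XQC: XC² = 14² + 14² − 2·14·14·cos(60°) = 196, so XC = 14.
Step 2: By the inverse law of cosines on triangle CXQ: cos(∠CXQ) = (14² + 14² − 14²) / (2·14·14) = 196/392 = 0.5, so ∠CXQ = 60°.

Therefore, the measure of angle ∠CXQ = 60°.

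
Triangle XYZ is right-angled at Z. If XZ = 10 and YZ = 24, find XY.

XY = sqrt(10^2 + 24^2) = sqrt(676) = 26

26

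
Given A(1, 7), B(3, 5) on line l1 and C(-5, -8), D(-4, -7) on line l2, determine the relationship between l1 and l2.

Slope of line 1: m1 = (5 - 7)/(3 - 1) = -2/2 = -1
Slope of line 2: m2 = (-7 - -8)/(-4 - -5) = 1/1 = 1
m1 * m2 = -1, so perpendicular.

Perpendicular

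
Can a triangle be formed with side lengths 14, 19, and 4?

No.
The triangle inequality is violated: 14 + 4 = 18 ≤ 19.
These lengths cannot form a triangle.

No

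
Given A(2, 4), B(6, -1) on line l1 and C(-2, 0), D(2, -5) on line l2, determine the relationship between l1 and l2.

Slope of line 1: m1 = (-1 - 4)/(6 - 2) = -5/4 = -5/4
Slope of line 2: m2 = (-5 - 0)/(2 - -2) = -5/4 = -5/4
m1 = m2, so the lines are parallel.

Parallel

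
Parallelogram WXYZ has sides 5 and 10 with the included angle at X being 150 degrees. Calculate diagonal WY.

Using the law of cosines:
d^2 = 5^2 + 10^2 - 2(5)(10)cos(150 degrees)
d^2 = 25 + 100 - 100*-sqrt(3)/2
d^2 = 50*sqrt(3) + 125
d = 5*sqrt(2*sqrt(3) + 5)

5*sqrt(2*sqrt(3) + 5)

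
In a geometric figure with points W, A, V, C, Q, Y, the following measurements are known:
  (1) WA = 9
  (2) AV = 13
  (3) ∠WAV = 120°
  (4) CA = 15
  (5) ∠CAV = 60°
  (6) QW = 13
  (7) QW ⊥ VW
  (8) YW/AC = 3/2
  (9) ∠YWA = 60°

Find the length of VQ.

Step 1: By the law of cosines on triangle VAW: VW² = 13² + 9² − 2·13·9·cos(120°) = 367, so VW ≈ 19.16.
Step 2: By the law of cosines on triangle VWQ: VQ² = 19.16² + 13² − 2·19.16·13·cos(90°) = 536, so VQ = 2·√134.

Therefore, the length of VQ = 2·√134.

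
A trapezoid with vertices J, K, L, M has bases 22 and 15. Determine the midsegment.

The midsegment of a trapezoid = (base1 + base2) / 2
midsegment = (22 + 15) / 2
midsegment = 37 / 2
midsegment = 37/2

37/2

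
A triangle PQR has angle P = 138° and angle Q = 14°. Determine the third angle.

Let angle R = x. Then 138 + 14 + x = 180.
x = 180 - 152 = 28 degrees.

28 degrees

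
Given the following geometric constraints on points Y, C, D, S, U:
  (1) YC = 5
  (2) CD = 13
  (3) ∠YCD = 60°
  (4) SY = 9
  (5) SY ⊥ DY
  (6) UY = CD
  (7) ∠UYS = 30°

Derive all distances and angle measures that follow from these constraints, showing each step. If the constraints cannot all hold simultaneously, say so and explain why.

The constraints are consistent.

From the given relations:
  UY = CD = 13

Step 1: From YC = 5, CD = 13, and ∠YCD = 60°, by the law of cosines:
  YD² = YC² + CD² - 2·YC·CD·cos(60°) = 25 + 169 - 65 = 129
  YD = √129

Step 2: From SY = 9, YU = 13, and ∠SYU = 30°, by the law of cosines:
  SU² = SY² + YU² - 2·SY·YU·cos(30°) = 81 + 169 - 202.6 = 47.35
  SU ≈ 6.88

Step 3: From DY = √129, YS = 9, and ∠DYS = 90°, by the law of cosines:
  DS² = DY² + YS² - 2·DY·YS·cos(90°) = 129 + 81 - 0 = 210
  DS ≈ 14.49

Step 4: From YC = 5, YD = √129, CD = 13, by the inverse law of cosines:
  cos(∠CYD) = (YC² + YD² - CD²) / (2·YC·YD)
  ∠CYD = 97.59°

Step 5: From DC = 13, DY = √129, CY = 5, by the inverse law of cosines:
  cos(∠CDY) = (DC² + DY² - CY²) / (2·DC·DY)
  ∠CDY = 22.41°

Step 6: From SU = 6.88, SY = 9, UY = 13, by the inverse law of cosines:
  cos(∠USY) = (SU² + SY² - UY²) / (2·SU·SY)
  ∠USY = 109.16°

Step 7: From US = 6.88, UY = 13, SY = 9, by the inverse law of cosines:
  cos(∠SUY) = (US² + UY² - SY²) / (2·US·UY)
  ∠SUY = 40.84°

Step 8: From DS = 14.49, DY = √129, SY = 9, by the inverse law of cosines:
  cos(∠SDY) = (DS² + DY² - SY²) / (2·DS·DY)
  ∠SDY = 38.39°

Step 9: From SD = 14.49, SY = 9, DY = √129, by the inverse law of cosines:
  cos(∠DSY) = (SD² + SY² - DY²) / (2·SD·SY)
  ∠DSY = 51.61°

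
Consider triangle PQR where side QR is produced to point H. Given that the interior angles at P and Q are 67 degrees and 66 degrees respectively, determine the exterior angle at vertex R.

By the exterior angle theorem, an exterior angle of a triangle equals the sum of the two remote interior angles.
Exterior angle = angle P + angle Q
Exterior angle = 67 + 66 = 133 degrees

133 degrees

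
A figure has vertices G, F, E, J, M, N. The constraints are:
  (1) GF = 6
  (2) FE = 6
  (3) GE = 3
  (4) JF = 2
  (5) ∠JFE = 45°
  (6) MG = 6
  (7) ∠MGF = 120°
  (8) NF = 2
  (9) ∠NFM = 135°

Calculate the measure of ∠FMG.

Step 1: By the law of cosines on triangle MGF: MF² = 6² + 6² − 2·6·6·cos(120°) = 108, so MF = 6·√3.
Step 2: By the inverse law of cosines on triangle FMG: cos(∠FMG) = ((6·√3)² + 6² − 6²) / (2·6·√3·6) = 108/124.71 = 0.866, so ∠FMG = 30°.

Therefore, the measure of angle ∠FMG = 30°.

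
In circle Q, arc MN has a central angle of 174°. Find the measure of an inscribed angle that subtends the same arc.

Inscribed angle = 174° / 2 = 87° (inscribed angle theorem).

87°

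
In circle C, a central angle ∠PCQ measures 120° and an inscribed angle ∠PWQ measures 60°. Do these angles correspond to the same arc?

By the inscribed angle theorem, if both angles subtend the same arc, the inscribed angle must be half the central angle.
Half of 120° = 60°, which equals the given inscribed angle of 60°.
Therefore, yes, they correspond to the same arc.

Yes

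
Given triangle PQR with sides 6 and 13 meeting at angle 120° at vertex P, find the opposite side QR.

By the law of cosines: QR^2 = PQ^2 + PR^2 - 2*PQ*PR*cos(P)
QR^2 = 6^2 + 13^2 - 2*6*13*cos(120°)
QR^2 = 36 + 169 - 156*(-1/2)
QR^2 = 283
QR = sqrt(283)

sqrt(283)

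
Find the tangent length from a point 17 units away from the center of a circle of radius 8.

The tangent, radius, and line from the external point to the center form a right triangle.
The right angle is where the tangent meets the radius.
By the Pythagorean theorem: tangent² + 8² = 17²
tangent² = 289 - 64 = 225
tangent = 15

15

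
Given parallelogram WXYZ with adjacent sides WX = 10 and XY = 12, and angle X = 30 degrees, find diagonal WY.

Law of cosines: d^2 = 10^2 + 12^2 - 2(10)(12)cos(30°) = 244 - 120*sqrt(3), so d = 2*sqrt(61 - 30*sqrt(3)).

2*sqrt(61 - 30*sqrt(3))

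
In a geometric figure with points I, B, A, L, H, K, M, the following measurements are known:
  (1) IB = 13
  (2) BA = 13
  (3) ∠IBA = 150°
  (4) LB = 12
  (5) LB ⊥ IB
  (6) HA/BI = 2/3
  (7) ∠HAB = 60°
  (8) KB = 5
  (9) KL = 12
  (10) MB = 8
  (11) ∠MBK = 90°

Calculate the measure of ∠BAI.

Step 1: By the law of cosines on triangle ABI: AI² = 13² + 13² − 2·13·13·cos(150°) = 630.72, so AI ≈ 25.11.
Step 2: By the inverse law of cosines on triangle BAI: cos(∠BAI) = (13² + 25.11² − 13²) / (2·13·25.11) = 630.72/652.97 = 0.9659, so ∠BAI = 15°.

Therefore, the measure of angle ∠BAI = 15°.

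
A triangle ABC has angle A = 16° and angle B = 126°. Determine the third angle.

By the triangle angle sum property, the three interior angles of any triangle add up to 180°.
We know angle A = 16° and angle B = 126°, so their sum is 142°.
Therefore angle C = 180° - 142° = 38°.

38 degrees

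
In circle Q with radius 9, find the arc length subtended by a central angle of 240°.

The full circumference is 2πr = 2π(9) = 18*pi.
The arc spans 240° out of 360°, which is a fraction of 2/3.
Arc length = 18*pi × 2/3 = 12*pi.

12*pi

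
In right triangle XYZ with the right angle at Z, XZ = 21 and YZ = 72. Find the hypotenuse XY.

In a right triangle, the square of the hypotenuse equals the sum of the squares of the two legs.
The legs are 21 and 72, so the hypotenuse = sqrt(441 + 5184) = sqrt(5625) = 75.

75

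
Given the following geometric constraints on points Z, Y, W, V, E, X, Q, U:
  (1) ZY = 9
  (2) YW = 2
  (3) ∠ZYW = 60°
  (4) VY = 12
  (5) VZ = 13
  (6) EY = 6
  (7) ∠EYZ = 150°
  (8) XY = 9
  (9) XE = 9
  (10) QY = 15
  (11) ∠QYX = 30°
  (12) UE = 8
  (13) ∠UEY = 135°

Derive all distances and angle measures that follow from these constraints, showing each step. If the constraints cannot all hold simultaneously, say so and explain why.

The constraints are consistent.

Step 1: From ZY = 9, YW = 2, and ∠ZYW = 60°, by the law of cosines:
  ZW² = ZY² + YW² - 2·ZY·YW·cos(60°) = 81 + 4 - 18 = 67
  ZW = √67

Step 2: From ZY = 9, YE = 6, and ∠ZYE = 150°, by the law of cosines:
  ZE² = ZY² + YE² - 2·ZY·YE·cos(150°) = 81 + 36 + 93.53 = 210.5
  ZE ≈ 14.51

Step 3: From YE = 6, EU = 8, and ∠YEU = 135°, by the law of cosines:
  YU² = YE² + EU² - 2·YE·EU·cos(135°) = 36 + 64 + 67.88 = 167.9
  YU ≈ 12.96

Step 4: From XY = 9, YQ = 15, and ∠XYQ = 30°, by the law of cosines:
  XQ² = XY² + YQ² - 2·XY·YQ·cos(30°) = 81 + 225 - 233.8 = 72.17
  XQ ≈ 8.5

Step 5: From ZV = 13, ZY = 9, VY = 12, by the inverse law of cosines:
  cos(∠VZY) = (ZV² + ZY² - VY²) / (2·ZV·ZY)
  ∠VZY = 63.06°

Step 6: From YE = 6, YX = 9, EX = 9, by the inverse law of cosines:
  cos(∠EYX) = (YE² + YX² - EX²) / (2·YE·YX)
  ∠EYX = 70.53°

Step 7: From YV = 12, YZ = 9, VZ = 13, by the inverse law of cosines:
  cos(∠VYZ) = (YV² + YZ² - VZ²) / (2·YV·YZ)
  ∠VYZ = 74.97°

Step 8: From VY = 12, VZ = 13, YZ = 9, by the inverse law of cosines:
  cos(∠YVZ) = (VY² + VZ² - YZ²) / (2·VY·VZ)
  ∠YVZ = 41.96°

Step 9: From EX = 9, EY = 6, XY = 9, by the inverse law of cosines:
  cos(∠XEY) = (EX² + EY² - XY²) / (2·EX·EY)
  ∠XEY = 70.53°

Step 10: From XE = 9, XY = 9, EY = 6, by the inverse law of cosines:
  cos(∠EXY) = (XE² + XY² - EY²) / (2·XE·XY)
  ∠EXY = 38.94°

Step 11: From ZE = 14.51, ZY = 9, EY = 6, by the inverse law of cosines:
  cos(∠EZY) = (ZE² + ZY² - EY²) / (2·ZE·ZY)
  ∠EZY = 11.93°

Step 12: From ZW = √67, ZY = 9, WY = 2, by the inverse law of cosines:
  cos(∠WZY) = (ZW² + ZY² - WY²) / (2·ZW·ZY)
  ∠WZY = 12.22°

Step 13: From YE = 6, YU = 12.96, EU = 8, by the inverse law of cosines:
  cos(∠EYU) = (YE² + YU² - EU²) / (2·YE·YU)
  ∠EYU = 25.89°

Step 14: From WY = 2, WZ = √67, YZ = 9, by the inverse law of cosines:
  cos(∠YWZ) = (WY² + WZ² - YZ²) / (2·WY·WZ)
  ∠YWZ = 107.78°

Step 15: From EY = 6, EZ = 14.51, YZ = 9, by the inverse law of cosines:
  cos(∠YEZ) = (EY² + EZ² - YZ²) / (2·EY·EZ)
  ∠YEZ = 18.07°

Step 16: From XQ = 8.5, XY = 9, QY = 15, by the inverse law of cosines:
  cos(∠QXY) = (XQ² + XY² - QY²) / (2·XQ·XY)
  ∠QXY = 118.02°

Step 17: From QX = 8.5, QY = 15, XY = 9, by the inverse law of cosines:
  cos(∠XQY) = (QX² + QY² - XY²) / (2·QX·QY)
  ∠XQY = 31.98°

Step 18: From UE = 8, UY = 12.96, EY = 6, by the inverse law of cosines:
  cos(∠EUY) = (UE² + UY² - EY²) / (2·UE·UY)
  ∠EUY = 19.11°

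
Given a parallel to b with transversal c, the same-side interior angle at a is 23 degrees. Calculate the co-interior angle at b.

Co-interior (same-side interior) angles are between the parallel lines on the same side of the transversal.
Unlike corresponding or alternate interior angles, they are supplementary rather than equal.
So the angle = 180 - 23 = 157 degrees.

157 degrees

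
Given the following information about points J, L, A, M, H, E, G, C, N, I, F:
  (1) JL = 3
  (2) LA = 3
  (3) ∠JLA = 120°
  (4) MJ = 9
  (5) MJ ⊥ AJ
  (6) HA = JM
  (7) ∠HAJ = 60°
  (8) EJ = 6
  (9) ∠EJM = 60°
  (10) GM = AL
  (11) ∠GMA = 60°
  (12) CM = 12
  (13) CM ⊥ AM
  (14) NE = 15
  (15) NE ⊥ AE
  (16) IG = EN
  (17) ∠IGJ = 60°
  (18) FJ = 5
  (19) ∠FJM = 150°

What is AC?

Step 1: By the law of cosines on triangle JLA: JA² = 3² + 3² − 2·3·3·cos(120°) = 27, so JA = 3·√3.
Step 2: By the law of cosines on triangle AJM: AM² = (3·√3)² + 9² − 2·3·√3·9·cos(90°) = 108, so AM = 6·√3.
Step 3: By the law of cosines on triangle AMC: AC² = (6·√3)² + 12² − 2·6·√3·12·cos(90°) = 252, so AC = 6·√7.

Therefore, the length of AC = 6·√7.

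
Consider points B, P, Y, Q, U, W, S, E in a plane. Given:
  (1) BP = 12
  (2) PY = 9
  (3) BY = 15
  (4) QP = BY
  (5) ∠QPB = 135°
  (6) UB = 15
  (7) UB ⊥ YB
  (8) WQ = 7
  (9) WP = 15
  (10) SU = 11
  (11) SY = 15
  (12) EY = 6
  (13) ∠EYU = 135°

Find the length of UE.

Step 1: By the law of cosines on triangle UBY: UY² = 15² + 15² − 2·15·15·cos(90°) = 450, so UY = 15·√2.
Step 2: By the law of cosines on triangle UYE: UE² = (15·√2)² + 6² − 2·15·√2·6·cos(135°) = 666, so UE = 3·√74.

Therefore, the length of UE = 3·√74.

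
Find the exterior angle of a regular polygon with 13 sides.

Each exterior angle of a regular n-gon is 360 / n.
For n = 13: 360 / 13 = 360/13 degrees.

360/13 degrees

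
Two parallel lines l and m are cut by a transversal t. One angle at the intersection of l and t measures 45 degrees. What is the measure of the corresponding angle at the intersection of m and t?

When a transversal crosses parallel lines, angles in the same position at each intersection are called corresponding angles.
These are always equal, so the answer is 45 degrees.

45 degrees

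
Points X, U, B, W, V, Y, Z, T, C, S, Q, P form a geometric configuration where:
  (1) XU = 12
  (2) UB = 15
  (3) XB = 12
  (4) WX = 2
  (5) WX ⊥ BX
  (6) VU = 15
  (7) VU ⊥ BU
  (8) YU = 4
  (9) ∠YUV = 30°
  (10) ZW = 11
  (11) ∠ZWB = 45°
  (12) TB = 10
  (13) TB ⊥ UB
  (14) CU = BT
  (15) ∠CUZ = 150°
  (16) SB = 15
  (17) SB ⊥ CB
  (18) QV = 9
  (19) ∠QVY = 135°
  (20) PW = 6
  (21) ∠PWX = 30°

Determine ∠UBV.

Step 1: By the law of cosines on triangle BUV: BV² = 15² + 15² − 2·15·15·cos(90°) = 450, so BV = 15·√2.
Step 2: By the inverse law of cosines on triangle UBV: cos(∠UBV) = (15² + (15·√2)² − 15²) / (2·15·15·√2) = 450/636.4 = 0.7071, so ∠UBV = 45°.

Therefore, the measure of angle ∠UBV = 45°.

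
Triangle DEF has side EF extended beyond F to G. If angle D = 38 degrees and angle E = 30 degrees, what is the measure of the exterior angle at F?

The interior angle at F is 180 - 38 - 30 = 112 degrees.
The exterior angle and interior angle at F are supplementary:
Exterior angle = 180 - 112 = 68 degrees.

68 degrees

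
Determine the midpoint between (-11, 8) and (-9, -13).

The midpoint is the average of the coordinates:
x: (-11 + -9)/2 = -10
y: (8 + -13)/2 = -5/2
Midpoint = (-10, -5/2)

(-10, -5/2)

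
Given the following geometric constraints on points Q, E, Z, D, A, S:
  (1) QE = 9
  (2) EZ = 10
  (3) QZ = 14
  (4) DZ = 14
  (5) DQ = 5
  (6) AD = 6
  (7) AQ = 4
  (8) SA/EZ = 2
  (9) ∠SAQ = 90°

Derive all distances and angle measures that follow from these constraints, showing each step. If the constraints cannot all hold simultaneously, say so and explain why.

The constraints are consistent.

From the given relations:
  SA = 2·EZ = 2·10 = 20

Step 1: From QA = 4, AS = 20, and ∠QAS = 90°, by the law of cosines:
  QS² = QA² + AS² - 2·QA·AS·cos(90°) = 16 + 400 - 0 = 416
  QS = 4·√26

Step 2: From QA = 4, QD = 5, AD = 6, by the inverse law of cosines:
  cos(∠AQD) = (QA² + QD² - AD²) / (2·QA·QD)
  ∠AQD = 82.82°

Step 3: From QD = 5, QZ = 14, DZ = 14, by the inverse law of cosines:
  cos(∠DQZ) = (QD² + QZ² - DZ²) / (2·QD·QZ)
  ∠DQZ = 79.71°

Step 4: From QE = 9, QZ = 14, EZ = 10, by the inverse law of cosines:
  cos(∠EQZ) = (QE² + QZ² - EZ²) / (2·QE·QZ)
  ∠EQZ = 45.38°

Step 5: From EQ = 9, EZ = 10, QZ = 14, by the inverse law of cosines:
  cos(∠QEZ) = (EQ² + EZ² - QZ²) / (2·EQ·EZ)
  ∠QEZ = 94.78°

Step 6: From ZD = 14, ZQ = 14, DQ = 5, by the inverse law of cosines:
  cos(∠DZQ) = (ZD² + ZQ² - DQ²) / (2·ZD·ZQ)
  ∠DZQ = 20.57°

Step 7: From ZE = 10, ZQ = 14, EQ = 9, by the inverse law of cosines:
  cos(∠EZQ) = (ZE² + ZQ² - EQ²) / (2·ZE·ZQ)
  ∠EZQ = 39.84°

Step 8: From DA = 6, DQ = 5, AQ = 4, by the inverse law of cosines:
  cos(∠ADQ) = (DA² + DQ² - AQ²) / (2·DA·DQ)
  ∠ADQ = 41.41°

Step 9: From DQ = 5, DZ = 14, QZ = 14, by the inverse law of cosines:
  cos(∠QDZ) = (DQ² + DZ² - QZ²) / (2·DQ·DZ)
  ∠QDZ = 79.71°

Step 10: From AD = 6, AQ = 4, DQ = 5, by the inverse law of cosines:
  cos(∠DAQ) = (AD² + AQ² - DQ²) / (2·AD·AQ)
  ∠DAQ = 55.77°

Step 11: From QA = 4, QS = 4·√26, AS = 20, by the inverse law of cosines:
  cos(∠AQS) = (QA² + QS² - AS²) / (2·QA·QS)
  ∠AQS = 78.69°

Step 12: From SA = 20, SQ = 4·√26, AQ = 4, by the inverse law of cosines:
  cos(∠ASQ) = (SA² + SQ² - AQ²) / (2·SA·SQ)
  ∠ASQ = 11.31°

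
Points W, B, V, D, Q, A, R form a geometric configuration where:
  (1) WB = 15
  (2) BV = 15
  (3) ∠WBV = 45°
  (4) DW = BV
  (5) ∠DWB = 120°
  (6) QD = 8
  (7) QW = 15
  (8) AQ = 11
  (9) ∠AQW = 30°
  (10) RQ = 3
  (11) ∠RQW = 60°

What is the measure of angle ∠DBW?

From the given relations: DW = BV = 15.
Step 1: By the law of cosines on triangle BWD: BD² = 15² + 15² − 2·15·15·cos(120°) = 675, so BD = 15·√3.
Step 2: By the inverse law of cosines on triangle DBW: cos(∠DBW) = ((15·√3)² + 15² − 15²) / (2·15·√3·15) = 675/779.42 = 0.866, so ∠DBW = 30°.

Therefore, the measure of angle ∠DBW = 30°.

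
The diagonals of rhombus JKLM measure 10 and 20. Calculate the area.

The diagonals of a rhombus divide it into four right triangles.
Each triangle has legs 10/ 2 = 5 and 20/2 = 10, so each has area (1/2)*5*10 = 25.
Four such triangles give total area = (d1 * d2) / 2 = 100.

100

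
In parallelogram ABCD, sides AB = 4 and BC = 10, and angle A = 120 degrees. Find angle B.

Opposite sides of a parallelogram are parallel, so consecutive angles form co-interior angles on a transversal.
Co-interior angles sum to 180°, giving angle B = 180 - 120 = 60 degrees.

60 degrees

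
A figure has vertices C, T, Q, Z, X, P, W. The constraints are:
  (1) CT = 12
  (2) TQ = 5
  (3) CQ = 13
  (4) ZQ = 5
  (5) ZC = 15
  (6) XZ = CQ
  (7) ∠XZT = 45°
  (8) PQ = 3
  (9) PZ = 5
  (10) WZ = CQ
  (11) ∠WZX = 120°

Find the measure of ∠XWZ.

From the given relations: WZ = CQ = 13; XZ = CQ = 13.
Step 1: By the law of cosines on triangle WZX: WX² = 13² + 13² − 2·13·13·cos(120°) = 507, so WX = 13·√3.
Step 2: By the inverse law of cosines on triangle XWZ: cos(∠XWZ) = ((13·√3)² + 13² − 13²) / (2·13·√3·13) = 507/585.43 = 0.866, so ∠XWZ = 30°.

Therefore, the measure of angle ∠XWZ = 30°.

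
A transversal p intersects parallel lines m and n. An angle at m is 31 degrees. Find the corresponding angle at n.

When a transversal crosses parallel lines, angles in the same position at each intersection are called corresponding angles.
These are always equal, so the answer is 31 degrees.

31 degrees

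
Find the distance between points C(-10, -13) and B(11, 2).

d = sqrt((11 - -10)^2 + (2 - -13)^2)
d = sqrt(21^2 + 15^2)
d = sqrt(441 + 225)
d = sqrt(666) = 3*sqrt(74)

3*sqrt(74)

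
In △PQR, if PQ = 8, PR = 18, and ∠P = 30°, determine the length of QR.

Law of cosines: QR^2 = 8^2 + 18^2 - 2(8)(18)cos(30°) = 388 - 144*sqrt(3), so QR = 2*sqrt(97 - 36*sqrt(3)).

2*sqrt(97 - 36*sqrt(3))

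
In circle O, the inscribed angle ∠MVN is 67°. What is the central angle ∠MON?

The inscribed angle theorem states that a central angle is always twice any inscribed angle that subtends the same arc.
Since the inscribed angle is 67°, the central angle = 2 × 67° = 134°.

134°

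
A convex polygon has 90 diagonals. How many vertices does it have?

Using d = n(n - 3)/2, we solve 90 = n(n - 3)/2.
So n(n - 3) = 180.
Testing n = 15: 15 * 12 = 180 = 180. Correct.
The polygon has 15 sides.

15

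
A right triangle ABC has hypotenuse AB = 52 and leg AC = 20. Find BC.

Rearranging the Pythagorean theorem to solve for the unknown leg:
leg^2 = hypotenuse^2 - known_leg^2 = 2704 - 400 = 2304
leg = sqrt(2304) = 48.

48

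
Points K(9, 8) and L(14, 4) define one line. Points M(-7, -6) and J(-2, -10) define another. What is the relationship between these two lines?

Slope of line 1: m1 = (4 - 8)/(14 - 9) = -4/5 = -4/5
Slope of line 2: m2 = (-10 - -6)/(-2 - -7) = -4/5 = -4/5
m1 = m2, so the lines are parallel.

Parallel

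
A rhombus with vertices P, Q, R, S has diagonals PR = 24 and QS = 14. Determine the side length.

Half-diagonals are 12 and 7. side = sqrt(12^2 + 7^2) = sqrt(193)

sqrt(193)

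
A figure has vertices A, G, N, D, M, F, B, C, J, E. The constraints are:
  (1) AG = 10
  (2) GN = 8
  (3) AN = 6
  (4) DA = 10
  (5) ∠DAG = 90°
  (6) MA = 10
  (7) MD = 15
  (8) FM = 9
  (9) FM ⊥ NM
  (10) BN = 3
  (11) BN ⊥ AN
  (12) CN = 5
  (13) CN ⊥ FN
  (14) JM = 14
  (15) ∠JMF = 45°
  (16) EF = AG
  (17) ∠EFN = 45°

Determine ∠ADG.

Step 1: By the law of cosines on triangle DAG: DG² = 10² + 10² − 2·10·10·cos(90°) = 200, so DG = 10·√2.
Step 2: By the inverse law of cosines on triangle ADG: cos(∠ADG) = (10² + (10·√2)² − 10²) / (2·10·10·√2) = 200/282.84 = 0.7071, so ∠ADG = 45°.

Therefore, the measure of angle ∠ADG = 45°.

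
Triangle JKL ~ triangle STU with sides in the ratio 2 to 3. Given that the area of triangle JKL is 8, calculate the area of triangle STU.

Area ratio = (2/3)^2 = 4/9. Area of STU = 8 * 9/4 = 18.

18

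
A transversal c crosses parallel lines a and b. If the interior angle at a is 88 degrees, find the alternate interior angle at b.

Alternate interior angles are equal: 88 degrees.

88 degrees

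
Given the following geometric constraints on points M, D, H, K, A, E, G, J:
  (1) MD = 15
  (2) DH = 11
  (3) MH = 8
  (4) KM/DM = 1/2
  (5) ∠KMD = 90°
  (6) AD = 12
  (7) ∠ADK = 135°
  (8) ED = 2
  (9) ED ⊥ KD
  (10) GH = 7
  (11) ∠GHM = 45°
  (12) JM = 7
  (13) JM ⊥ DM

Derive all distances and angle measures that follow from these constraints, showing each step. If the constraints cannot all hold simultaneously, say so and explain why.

The constraints are consistent.

From the given relations:
  KM = 1/2·DM = 1/2·15 ≈ 7.5

Step 1: From MH = 8, HG = 7, and ∠MHG = 45°, by the law of cosines:
  MG² = MH² + HG² - 2·MH·HG·cos(45°) = 64 + 49 - 79.2 = 33.8
  MG ≈ 5.81

Step 2: From DM = 15, MK = 7.5, and ∠DMK = 90°, by the law of cosines:
  DK² = DM² + MK² - 2·DM·MK·cos(90°) = 225 + 56.25 - 0 = 281.2
  DK ≈ 16.77

Step 3: From DM = 15, MJ = 7, and ∠DMJ = 90°, by the law of cosines:
  DJ² = DM² + MJ² - 2·DM·MJ·cos(90°) = 225 + 49 - 0 = 274
  DJ ≈ 16.55

Step 4: From MD = 15, MH = 8, DH = 11, by the inverse law of cosines:
  cos(∠DMH) = (MD² + MH² - DH²) / (2·MD·MH)
  ∠DMH = 45.57°

Step 5: From DH = 11, DM = 15, HM = 8, by the inverse law of cosines:
  cos(∠HDM) = (DH² + DM² - HM²) / (2·DH·DM)
  ∠HDM = 31.29°

Step 6: From HD = 11, HM = 8, DM = 15, by the inverse law of cosines:
  cos(∠DHM) = (HD² + HM² - DM²) / (2·HD·HM)
  ∠DHM = 103.14°

Step 7: From KD = 16.77, DA = 12, and ∠KDA = 135°, by the law of cosines:
  KA² = KD² + DA² - 2·KD·DA·cos(135°) = 281.2 + 144 + 284.6 = 709.9
  KA ≈ 26.64

Step 8: From KD = 16.77, DE = 2, and ∠KDE = 90°, by the law of cosines:
  KE² = KD² + DE² - 2·KD·DE·cos(90°) = 281.2 + 4 - 0 = 285.2
  KE ≈ 16.89

Step 9: From MG = 5.81, MH = 8, GH = 7, by the inverse law of cosines:
  cos(∠GMH) = (MG² + MH² - GH²) / (2·MG·MH)
  ∠GMH = 58.36°

Step 10: From DJ = 16.55, DM = 15, JM = 7, by the inverse law of cosines:
  cos(∠JDM) = (DJ² + DM² - JM²) / (2·DJ·DM)
  ∠JDM = 25.02°

Step 11: From DK = 16.77, DM = 15, KM = 7.5, by the inverse law of cosines:
  cos(∠KDM) = (DK² + DM² - KM²) / (2·DK·DM)
  ∠KDM = 26.57°

Step 12: From KD = 16.77, KM = 7.5, DM = 15, by the inverse law of cosines:
  cos(∠DKM) = (KD² + KM² - DM²) / (2·KD·KM)
  ∠DKM = 63.43°

Step 13: From GH = 7, GM = 5.81, HM = 8, by the inverse law of cosines:
  cos(∠HGM) = (GH² + GM² - HM²) / (2·GH·GM)
  ∠HGM = 76.64°

Step 14: From JD = 16.55, JM = 7, DM = 15, by the inverse law of cosines:
  cos(∠DJM) = (JD² + JM² - DM²) / (2·JD·JM)
  ∠DJM = 64.98°

Step 15: From KA = 26.64, KD = 16.77, AD = 12, by the inverse law of cosines:
  cos(∠AKD) = (KA² + KD² - AD²) / (2·KA·KD)
  ∠AKD = 18.57°

Step 16: From KD = 16.77, KE = 16.89, DE = 2, by the inverse law of cosines:
  cos(∠DKE) = (KD² + KE² - DE²) / (2·KD·KE)
  ∠DKE = 6.8°

Step 17: From AD = 12, AK = 26.64, DK = 16.77, by the inverse law of cosines:
  cos(∠DAK) = (AD² + AK² - DK²) / (2·AD·AK)
  ∠DAK = 26.43°

Step 18: From ED = 2, EK = 16.89, DK = 16.77, by the inverse law of cosines:
  cos(∠DEK) = (ED² + EK² - DK²) / (2·ED·EK)
  ∠DEK = 83.2°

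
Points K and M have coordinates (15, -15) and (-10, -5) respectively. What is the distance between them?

d = sqrt((-25)^2 + (10)^2) = sqrt(725) = 5*sqrt(29)

5*sqrt(29)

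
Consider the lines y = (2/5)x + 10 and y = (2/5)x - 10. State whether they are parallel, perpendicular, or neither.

Slope of line 1: m1 = 2/5
Slope of line 2: m2 = 2/5
m1 = m2, so the lines are parallel.

Parallel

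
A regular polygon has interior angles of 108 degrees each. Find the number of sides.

Each interior angle of a regular n-gon is (n - 2) * 180 / n.
Setting this equal to 108:
(n - 2) * 180 / n = 108
Each exterior angle = 180 - 108 = 72 degrees.
Since exterior angles sum to 360: n = 360 / 72 = 5.

5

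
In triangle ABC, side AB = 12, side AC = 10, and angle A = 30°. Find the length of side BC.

When two sides and the included angle are known, the law of cosines gives the third side.
c^2 = a^2 + b^2 - 2ab cos(C) generalizes the Pythagorean theorem to non-right triangles.
Here: BC^2 = 144 + 100 - 240*(sqrt(3)/2) = 244 - 120*sqrt(3)
BC = 2*sqrt(61 - 30*sqrt(3))

2*sqrt(61 - 30*sqrt(3))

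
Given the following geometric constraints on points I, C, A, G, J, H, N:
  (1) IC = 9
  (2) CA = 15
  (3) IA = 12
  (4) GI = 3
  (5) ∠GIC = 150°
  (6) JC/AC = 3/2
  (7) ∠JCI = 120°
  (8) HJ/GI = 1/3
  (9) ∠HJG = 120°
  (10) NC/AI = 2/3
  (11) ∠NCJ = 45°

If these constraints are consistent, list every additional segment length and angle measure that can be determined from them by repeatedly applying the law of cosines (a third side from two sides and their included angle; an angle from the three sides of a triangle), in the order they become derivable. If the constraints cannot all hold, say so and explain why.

The constraints are consistent. Derivable facts, in order:
After 1 step:
- CG ≈ 11.69
- IJ = 9/2·√39
- JN ≈ 17.77
- ∠ACI = 53.13°
- ∠AIC = 90°
- ∠CAI = 36.87°
After 2 steps:
- ∠CGI = 22.63°
- ∠CIJ = 43.9°
- ∠CJI = 16.1°
- ∠CJN = 18.56°
- ∠CNJ = 116.44°
- ∠GCI = 7.37°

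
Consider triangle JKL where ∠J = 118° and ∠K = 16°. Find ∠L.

By the triangle angle sum property, the three interior angles of any triangle add up to 180°.
We know angle J = 118° and angle K = 16°, so their sum is 134°.
Therefore angle L = 180° - 134° = 46°.

46 degrees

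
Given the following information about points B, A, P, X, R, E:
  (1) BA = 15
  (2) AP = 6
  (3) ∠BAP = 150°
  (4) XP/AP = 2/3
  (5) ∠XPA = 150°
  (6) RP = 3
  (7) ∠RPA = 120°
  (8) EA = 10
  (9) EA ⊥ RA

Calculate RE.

Step 1: By the law of cosines on triangle RPA: RA² = 3² + 6² − 2·3·6·cos(120°) = 63, so RA = 3·√7.
Step 2: By the law of cosines on triangle RAE: RE² = (3·√7)² + 10² − 2·3·√7·10·cos(90°) = 163, so RE = √163.

Therefore, the length of RE = √163.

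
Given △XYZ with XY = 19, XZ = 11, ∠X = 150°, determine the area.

Area = (1/2) * XY * XZ * sin(X)
Area = (1/2) * 19 * 11 * sin(150°)
Area = (1/2) * 19 * 11 * 1/2
Area = 209/4

209/4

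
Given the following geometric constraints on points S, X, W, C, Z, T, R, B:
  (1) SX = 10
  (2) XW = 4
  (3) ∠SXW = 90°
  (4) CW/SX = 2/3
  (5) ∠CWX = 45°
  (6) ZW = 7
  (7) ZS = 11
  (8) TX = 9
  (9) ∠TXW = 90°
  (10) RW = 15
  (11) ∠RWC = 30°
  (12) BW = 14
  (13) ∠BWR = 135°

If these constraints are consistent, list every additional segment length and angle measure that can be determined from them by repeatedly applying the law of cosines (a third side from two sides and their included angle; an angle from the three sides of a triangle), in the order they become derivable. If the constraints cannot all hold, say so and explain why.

The constraints are consistent. Derivable facts, in order:
After 1 step:
- CR ≈ 9.81
- RB ≈ 26.8
- SW = 2·√29
- WT = √97
- XC ≈ 4.77
After 2 steps:
- ∠BRW = 21.68°
- ∠CRW = 19.86°
- ∠CXW = 98.61°
- ∠RBW = 23.32°
- ∠RCW = 130.14°
- ∠SWX = 68.2°
- ∠SWZ = 73.03°
- ∠SZW = 69.47°
- ∠TWX = 66.04°
- ∠WCX = 36.39°
- ∠WSX = 21.8°
- ∠WSZ = 37.49°
- ∠WTX = 23.96°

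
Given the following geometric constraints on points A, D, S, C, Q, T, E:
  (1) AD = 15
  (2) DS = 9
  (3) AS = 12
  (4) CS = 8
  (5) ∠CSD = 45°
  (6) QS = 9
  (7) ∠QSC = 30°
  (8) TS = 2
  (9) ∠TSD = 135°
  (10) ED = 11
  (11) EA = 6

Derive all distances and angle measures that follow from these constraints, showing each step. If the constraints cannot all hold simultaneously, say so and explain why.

The constraints are consistent.

Step 1: From DS = 9, SC = 8, and ∠DSC = 45°, by the law of cosines:
  DC² = DS² + SC² - 2·DS·SC·cos(45°) = 81 + 64 - 101.8 = 43.18
  DC ≈ 6.57

Step 2: From DS = 9, ST = 2, and ∠DST = 135°, by the law of cosines:
  DT² = DS² + ST² - 2·DS·ST·cos(135°) = 81 + 4 + 25.46 = 110.5
  DT ≈ 10.51

Step 3: From CS = 8, SQ = 9, and ∠CSQ = 30°, by the law of cosines:
  CQ² = CS² + SQ² - 2·CS·SQ·cos(30°) = 64 + 81 - 124.7 = 20.29
  CQ ≈ 4.5

Step 4: From AD = 15, AE = 6, DE = 11, by the inverse law of cosines:
  cos(∠DAE) = (AD² + AE² - DE²) / (2·AD·AE)
  ∠DAE = 38.94°

Step 5: From AD = 15, AS = 12, DS = 9, by the inverse law of cosines:
  cos(∠DAS) = (AD² + AS² - DS²) / (2·AD·AS)
  ∠DAS = 36.87°

Step 6: From DA = 15, DE = 11, AE = 6, by the inverse law of cosines:
  cos(∠ADE) = (DA² + DE² - AE²) / (2·DA·DE)
  ∠ADE = 20.05°

Step 7: From DA = 15, DS = 9, AS = 12, by the inverse law of cosines:
  cos(∠ADS) = (DA² + DS² - AS²) / (2·DA·DS)
  ∠ADS = 53.13°

Step 8: From SA = 12, SD = 9, AD = 15, by the inverse law of cosines:
  cos(∠ASD) = (SA² + SD² - AD²) / (2·SA·SD)
  ∠ASD = 90°

Step 9: From EA = 6, ED = 11, AD = 15, by the inverse law of cosines:
  cos(∠AED) = (EA² + ED² - AD²) / (2·EA·ED)
  ∠AED = 121.01°

Step 10: From DC = 6.57, DS = 9, CS = 8, by the inverse law of cosines:
  cos(∠CDS) = (DC² + DS² - CS²) / (2·DC·DS)
  ∠CDS = 59.42°

Step 11: From DS = 9, DT = 10.51, ST = 2, by the inverse law of cosines:
  cos(∠SDT) = (DS² + DT² - ST²) / (2·DS·DT)
  ∠SDT = 7.73°

Step 12: From CD = 6.57, CS = 8, DS = 9, by the inverse law of cosines:
  cos(∠DCS) = (CD² + CS² - DS²) / (2·CD·CS)
  ∠DCS = 75.58°

Step 13: From CQ = 4.5, CS = 8, QS = 9, by the inverse law of cosines:
  cos(∠QCS) = (CQ² + CS² - QS²) / (2·CQ·CS)
  ∠QCS = 87.38°

Step 14: From QC = 4.5, QS = 9, CS = 8, by the inverse law of cosines:
  cos(∠CQS) = (QC² + QS² - CS²) / (2·QC·QS)
  ∠CQS = 62.62°

Step 15: From TD = 10.51, TS = 2, DS = 9, by the inverse law of cosines:
  cos(∠DTS) = (TD² + TS² - DS²) / (2·TD·TS)
  ∠DTS = 37.27°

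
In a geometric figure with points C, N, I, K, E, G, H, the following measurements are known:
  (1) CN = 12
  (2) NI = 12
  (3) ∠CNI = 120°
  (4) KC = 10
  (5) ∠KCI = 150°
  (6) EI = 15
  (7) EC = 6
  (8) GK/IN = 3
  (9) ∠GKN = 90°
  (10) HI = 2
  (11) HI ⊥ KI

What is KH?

Step 1: By the law of cosines on triangle CNI: CI² = 12² + 12² − 2·12·12·cos(120°) = 432, so CI = 12·√3.
Step 2: By the law of cosines on triangle KCI: KI² = 10² + (12·√3)² − 2·10·12·√3·cos(150°) = 892, so KI ≈ 29.87.
Step 3: By the law of cosines on triangle KIH: KH² = 29.87² + 2² − 2·29.87·2·cos(90°) = 896, so KH = 8·√14.

Therefore, the length of KH = 8·√14.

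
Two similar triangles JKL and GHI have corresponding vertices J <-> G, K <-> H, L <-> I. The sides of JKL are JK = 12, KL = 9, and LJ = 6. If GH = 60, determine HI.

k = 60/12 = 5. HI = 5 * 9 = 45.

45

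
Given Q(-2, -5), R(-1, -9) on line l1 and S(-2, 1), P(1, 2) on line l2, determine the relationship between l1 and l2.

Slope of line 1: m1 = (-9 - -5)/(-1 - -2) = -4/1 = -4
Slope of line 2: m2 = (2 - 1)/(1 - -2) = 1/3 = 1/3
m1 != m2 (-4 != 1/3), so not parallel.
m1 * m2 = (-4) * (1/3) = -4/3 != -1, so not perpendicular.
The lines are neither parallel nor perpendicular.

Neither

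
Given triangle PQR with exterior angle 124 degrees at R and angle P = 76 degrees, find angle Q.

The exterior angle theorem states that an exterior angle equals the sum of the two non-adjacent interior angles.
So 124 = 76 + angle Q, which gives angle Q = 124 - 76 = 48 degrees.

48 degrees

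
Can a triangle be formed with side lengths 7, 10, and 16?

Yes.
The triangle inequality requires that the sum of any two sides exceeds the third.
Here 7 + 10 = 17 > 16, so the condition is met.

Yes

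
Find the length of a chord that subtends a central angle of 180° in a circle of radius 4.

Chord = 2(4) sin(90°) = 8

8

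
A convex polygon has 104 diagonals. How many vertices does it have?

Using d = n(n - 3)/2, we solve 104 = n(n - 3)/2.
So n(n - 3) = 208.
Testing n = 16: 16 * 13 = 208 = 208. Correct.
The polygon has 16 sides.

16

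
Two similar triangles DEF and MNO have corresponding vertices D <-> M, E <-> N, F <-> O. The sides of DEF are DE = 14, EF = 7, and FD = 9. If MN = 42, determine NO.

k = 42/14 = 3. NO = 3 * 7 = 21.

21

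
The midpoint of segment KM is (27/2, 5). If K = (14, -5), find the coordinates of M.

Using the midpoint formula: M = ((x1 + x2)/2, (y1 + y2)/2)
We know M = (27/2, 5) and K = (14, -5)
For x: 27/2 = (14 + x2)/2, so x2 = 2*27/2 - 14 = 13
For y: 5 = (-5 + y2)/2, so y2 = 2*5 - -5 = 15
M = (13, 15)

(13, 15)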